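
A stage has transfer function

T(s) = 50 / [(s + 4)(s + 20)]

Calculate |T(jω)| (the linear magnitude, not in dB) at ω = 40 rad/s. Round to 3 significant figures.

At s = jω = j40:
pole (s+4): 4 + j40 → |·| = √(4²+40²) = √1616 ≈ 40.2, ∠ = arctan(40/4) ≈ 84.29°
pole (s+20): 20 + j40 → |·| = √(20²+40²) = √2000 ≈ 44.721, ∠ = arctan(40/20) ≈ 63.43°
|T| = 50 / 1797.8 ≈ 0.027812

0.0278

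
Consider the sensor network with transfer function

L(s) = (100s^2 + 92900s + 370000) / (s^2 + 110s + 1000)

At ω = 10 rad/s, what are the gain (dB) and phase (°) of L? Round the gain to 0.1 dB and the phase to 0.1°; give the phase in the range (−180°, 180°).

Substitute s = j10:
Numerator: 100(j10)^2 + 92900(j10) + 370000 = 360000 + j929000
Denominator: (j10)^2 + 110(j10) + 1000 = 900 + j1100
|N| = √(360000² + 929000²) ≈ 9.9631e+05, ∠N ≈ 68.82°
|D| = √(900² + 1100²) ≈ 1421.3, ∠D ≈ 50.71°
|L| = 9.9631e+05 / 1421.3 ≈ 700.99
Gain = 20 log₁₀(700.99) ≈ 56.91 dB
∠L = 68.82° − 50.71° = 18.11°

56.9 dB, 18.1°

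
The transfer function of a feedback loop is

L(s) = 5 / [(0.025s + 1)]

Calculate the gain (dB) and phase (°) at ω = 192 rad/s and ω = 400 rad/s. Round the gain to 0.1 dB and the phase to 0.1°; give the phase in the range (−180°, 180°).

At ω = 192 rad/s:
pole (1 + j192·0.025) = 1 + j4.8 → |·| ≈ 4.9031, ∠ ≈ 78.23°
|L| = 5 · 1 / (4.9031) ≈ 1.0198
Gain = 20 log₁₀(1.0198) ≈ 0.17 dB
∠L = (0°) − (78.23°) = -78.23°

At ω = 400 rad/s:
pole (1 + j400·0.025) = 1 + j10 → |·| ≈ 10.05, ∠ ≈ 84.29°
|L| = 5 · 1 / (10.05) ≈ 0.49751
Gain = 20 log₁₀(0.49751) ≈ -6.06 dB
∠L = (0°) − (84.29°) = -84.29°

ω = 192: 0.2 dB, -78.2°; ω = 400: -6.1 dB, -84.3°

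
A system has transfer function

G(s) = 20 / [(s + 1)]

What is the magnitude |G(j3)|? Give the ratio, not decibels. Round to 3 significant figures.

6.32

At ω = 3 rad/s:
pole (1 + j3·1) = 1 + j3 → |·| ≈ 3.1623, ∠ ≈ 71.57°
|G| = 20 · 1 / (3.1623) ≈ 6.3245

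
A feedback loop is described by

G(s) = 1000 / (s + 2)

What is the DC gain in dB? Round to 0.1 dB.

G(0) = 1000 / (2) = 500
20 log₁₀(500) ≈ 53.98 dB

54.0 dB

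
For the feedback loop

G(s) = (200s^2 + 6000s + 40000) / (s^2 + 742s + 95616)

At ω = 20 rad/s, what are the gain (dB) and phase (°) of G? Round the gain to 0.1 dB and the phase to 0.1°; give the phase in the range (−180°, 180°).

Substitute s = j20:
Numerator: 200(j20)^2 + 6000(j20) + 40000 = -40000 + j120000
Denominator: (j20)^2 + 742(j20) + 95616 = 95216 + j14840
|N| = √(40000² + 120000²) ≈ 1.2649e+05, ∠N ≈ 108.43°
|D| = √(95216² + 14840²) ≈ 96366, ∠D ≈ 8.86°
|G| = 1.2649e+05 / 96366 ≈ 1.3126
Gain = 20 log₁₀(1.3126) ≈ 2.36 dB
∠G = 108.43° − 8.86° = 99.57°

2.4 dB, 99.6°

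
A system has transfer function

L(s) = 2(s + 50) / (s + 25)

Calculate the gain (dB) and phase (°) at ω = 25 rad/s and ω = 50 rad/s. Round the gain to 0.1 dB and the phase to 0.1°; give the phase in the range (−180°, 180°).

ω = 25: 10.0 dB, -18.4°; ω = 50: 8.1 dB, -18.4°

At s = jω = j25:
zero (s+50): 50 + j25 → |·| = √(50²+25²) = √3125 ≈ 55.902, ∠ = arctan(25/50) ≈ 26.57°
pole (s+25): 25 + j25 → |·| = √(25²+25²) = √1250 ≈ 35.355, ∠ = arctan(25/25) ≈ 45.00°
|L| = 2 · 55.902 / 35.355 ≈ 3.1623
Gain = 20 log₁₀(3.1623) ≈ 10.00 dB
∠L = 26.57° − 45.00° = -18.43°

At s = jω = j50:
zero (s+50): 50 + j50 → |·| = √(50²+50²) = √5000 ≈ 70.711, ∠ = arctan(50/50) ≈ 45.00°
pole (s+25): 25 + j50 → |·| = √(25²+50²) = √3125 ≈ 55.902, ∠ = arctan(50/25) ≈ 63.43°
|L| = 2 · 70.711 / 55.902 ≈ 2.5298
Gain = 20 log₁₀(2.5298) ≈ 8.06 dB
∠L = 45.00° − 63.43° = -18.43°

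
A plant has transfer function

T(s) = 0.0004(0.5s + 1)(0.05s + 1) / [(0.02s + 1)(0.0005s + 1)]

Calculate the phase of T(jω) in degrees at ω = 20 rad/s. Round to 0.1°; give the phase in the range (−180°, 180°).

106.9°

At ω = 20 rad/s:
zero (1 + j20·0.5) = 1 + j10 → |·| ≈ 10.05, ∠ ≈ 84.29°
zero (1 + j20·0.05) = 1 + j1 → |·| ≈ 1.4142, ∠ ≈ 45.00°
pole (1 + j20·0.02) = 1 + j0.4 → |·| ≈ 1.077, ∠ ≈ 21.80°
pole (1 + j20·0.0005) = 1 + j0.01 → |·| ≈ 1, ∠ ≈ 0.57°
∠T = (84.29° + 45.00°) − (21.80° + 0.57°) = 106.92°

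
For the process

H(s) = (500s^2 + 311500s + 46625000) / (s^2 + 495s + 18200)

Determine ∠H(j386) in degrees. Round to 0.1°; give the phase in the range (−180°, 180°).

Substitute s = j386:
Numerator: 500(j386)^2 + 311500(j386) + 46625000 = -27873000 + j120239000
Denominator: (j386)^2 + 495(j386) + 18200 = -130796 + j191070
|N| = √(27873000² + 120239000²) ≈ 1.2343e+08, ∠N ≈ 103.05°
|D| = √(130796² + 191070²) ≈ 2.3155e+05, ∠D ≈ 124.39°
∠H = 103.05° − 124.39° = -21.34°

-21.3°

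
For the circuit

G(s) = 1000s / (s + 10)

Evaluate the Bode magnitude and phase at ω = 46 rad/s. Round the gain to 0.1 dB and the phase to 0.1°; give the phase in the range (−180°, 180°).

At s = jω = j46:
zero at origin: s = j46 → |·| = 46, ∠ = 90.00°
pole (s+10): 10 + j46 → |·| = √(10²+46²) = √2216 ≈ 47.074, ∠ = arctan(46/10) ≈ 77.74°
|G| = 1000 · 46 / 47.074 ≈ 977.18
Gain = 20 log₁₀(977.18) ≈ 59.80 dB
∠G = 90.00° − 77.74° = 12.26°

59.8 dB, 12.3°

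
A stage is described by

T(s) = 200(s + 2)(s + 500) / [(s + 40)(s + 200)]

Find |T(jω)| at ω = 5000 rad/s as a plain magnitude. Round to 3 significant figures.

201

At s = jω = j5000:
zero (s+2): 2 + j5000 → |·| = √(2²+5000²) = √25000004 ≈ 5000, ∠ = arctan(5000/2) ≈ 89.98°
zero (s+500): 500 + j5000 → |·| = √(500²+5000²) = √25250000 ≈ 5024.9, ∠ = arctan(5000/500) ≈ 84.29°
pole (s+40): 40 + j5000 → |·| = √(40²+5000²) = √25001600 ≈ 5000.2, ∠ = arctan(5000/40) ≈ 89.54°
pole (s+200): 200 + j5000 → |·| = √(200²+5000²) = √25040000 ≈ 5004, ∠ = arctan(5000/200) ≈ 87.71°
|T| = 200 · 2.5124e+07 / 2.5021e+07 ≈ 200.82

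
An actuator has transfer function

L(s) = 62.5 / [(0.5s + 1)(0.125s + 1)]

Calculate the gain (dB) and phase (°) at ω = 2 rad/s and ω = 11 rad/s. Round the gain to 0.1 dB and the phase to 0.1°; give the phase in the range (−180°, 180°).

ω = 2: 32.6 dB, -59.0°; ω = 11: 16.4 dB, -133.7°

At ω = 2 rad/s:
pole (1 + j2·0.5) = 1 + j1 → |·| ≈ 1.4142, ∠ ≈ 45.00°
pole (1 + j2·0.125) = 1 + j0.25 → |·| ≈ 1.0308, ∠ ≈ 14.04°
|L| = 62.5 · 1 / (1.4142 · 1.0308) ≈ 42.874
Gain = 20 log₁₀(42.874) ≈ 32.64 dB
∠L = (0°) − (45.00° + 14.04°) = -59.04°

At ω = 11 rad/s:
pole (1 + j11·0.5) = 1 + j5.5 → |·| ≈ 5.5902, ∠ ≈ 79.70°
pole (1 + j11·0.125) = 1 + j1.375 → |·| ≈ 1.7002, ∠ ≈ 53.97°
|L| = 62.5 · 1 / (5.5902 · 1.7002) ≈ 6.5759
Gain = 20 log₁₀(6.5759) ≈ 16.36 dB
∠L = (0°) − (79.70° + 53.97°) = -133.67°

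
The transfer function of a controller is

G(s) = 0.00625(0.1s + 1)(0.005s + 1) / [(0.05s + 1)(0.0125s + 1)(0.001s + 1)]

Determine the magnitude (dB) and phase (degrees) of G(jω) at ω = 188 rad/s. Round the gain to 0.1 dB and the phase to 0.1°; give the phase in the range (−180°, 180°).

-43.6 dB, -31.3°

At ω = 188 rad/s:
zero (1 + j188·0.1) = 1 + j18.8 → |·| ≈ 18.827, ∠ ≈ 86.96°
zero (1 + j188·0.005) = 1 + j0.94 → |·| ≈ 1.3724, ∠ ≈ 43.23°
pole (1 + j188·0.05) = 1 + j9.4 → |·| ≈ 9.453, ∠ ≈ 83.93°
pole (1 + j188·0.0125) = 1 + j2.35 → |·| ≈ 2.5539, ∠ ≈ 66.95°
pole (1 + j188·0.001) = 1 + j0.188 → |·| ≈ 1.0175, ∠ ≈ 10.65°
|G| = 0.00625 · 18.827 · 1.3724 / (9.453 · 2.5539 · 1.0175) ≈ 0.0065741
Gain = 20 log₁₀(0.0065741) ≈ -43.64 dB
∠G = (86.96° + 43.23°) − (83.93° + 66.95° + 10.65°) = -31.34°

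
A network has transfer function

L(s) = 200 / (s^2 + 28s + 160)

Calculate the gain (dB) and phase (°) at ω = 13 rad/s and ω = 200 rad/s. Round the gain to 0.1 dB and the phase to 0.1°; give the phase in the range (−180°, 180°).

ω = 13: -5.2 dB, -91.4°; ω = 200: -46.1 dB, -172.0°

Substitute s = j13:
Numerator: 200 = 200 + j0
Denominator: (j13)^2 + 28(j13) + 160 = -9 + j364
|N| = √(200² + 0²) ≈ 200, ∠N ≈ 0.00°
|D| = √(9² + 364²) ≈ 364.11, ∠D ≈ 91.42°
|L| = 200 / 364.11 ≈ 0.54928
Gain = 20 log₁₀(0.54928) ≈ -5.20 dB
∠L = 0.00° − 91.42° = -91.42°

Substitute s = j200:
Numerator: 200 = 200 + j0
Denominator: (j200)^2 + 28(j200) + 160 = -39840 + j5600
|N| = √(200² + 0²) ≈ 200, ∠N ≈ 0.00°
|D| = √(39840² + 5600²) ≈ 40232, ∠D ≈ 172.00°
|L| = 200 / 40232 ≈ 0.0049712
Gain = 20 log₁₀(0.0049712) ≈ -46.07 dB
∠L = 0.00° − 172.00° = -172.00°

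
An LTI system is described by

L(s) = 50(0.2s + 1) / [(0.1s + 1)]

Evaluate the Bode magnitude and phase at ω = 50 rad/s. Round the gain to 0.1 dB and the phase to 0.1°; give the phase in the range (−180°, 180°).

39.9 dB, 5.6°

At ω = 50 rad/s:
zero (1 + j50·0.2) = 1 + j10 → |·| ≈ 10.05, ∠ ≈ 84.29°
pole (1 + j50·0.1) = 1 + j5 → |·| ≈ 5.099, ∠ ≈ 78.69°
|L| = 50 · 10.05 / (5.099) ≈ 98.549
Gain = 20 log₁₀(98.549) ≈ 39.87 dB
∠L = (84.29°) − (78.69°) = 5.60°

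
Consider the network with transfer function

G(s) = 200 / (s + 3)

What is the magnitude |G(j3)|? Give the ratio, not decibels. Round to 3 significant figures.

47.1

At s = jω = j3:
pole (s+3): 3 + j3 → |·| = √(3²+3²) = √18 ≈ 4.2426, ∠ = arctan(3/3) ≈ 45.00°
|G| = 200 / 4.2426 ≈ 47.141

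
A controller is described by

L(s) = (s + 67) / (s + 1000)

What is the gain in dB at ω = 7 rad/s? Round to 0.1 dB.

At s = jω = j7:
zero (s+67): 67 + j7 → |·| = √(67²+7²) = √4538 ≈ 67.365, ∠ = arctan(7/67) ≈ 5.96°
pole (s+1000): 1000 + j7 → |·| = √(1000²+7²) = √1000049 ≈ 1000, ∠ = arctan(7/1000) ≈ 0.40°
|L| = 1 · 67.365 / 1000 ≈ 0.067365
Gain = 20 log₁₀(0.067365) ≈ -23.43 dB

-23.4 dB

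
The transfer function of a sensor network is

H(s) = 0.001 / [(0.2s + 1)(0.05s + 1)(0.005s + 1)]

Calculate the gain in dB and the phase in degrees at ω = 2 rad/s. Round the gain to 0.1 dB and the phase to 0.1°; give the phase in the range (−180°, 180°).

-60.7 dB, -28.1°

At ω = 2 rad/s:
pole (1 + j2·0.2) = 1 + j0.4 → |·| ≈ 1.077, ∠ ≈ 21.80°
pole (1 + j2·0.05) = 1 + j0.1 → |·| ≈ 1.005, ∠ ≈ 5.71°
pole (1 + j2·0.005) = 1 + j0.01 → |·| ≈ 1, ∠ ≈ 0.57°
|H| = 0.001 · 1 / (1.077 · 1.005 · 1) ≈ 0.00092389
Gain = 20 log₁₀(0.00092389) ≈ -60.69 dB
∠H = (0°) − (21.80° + 5.71° + 0.57°) = -28.08°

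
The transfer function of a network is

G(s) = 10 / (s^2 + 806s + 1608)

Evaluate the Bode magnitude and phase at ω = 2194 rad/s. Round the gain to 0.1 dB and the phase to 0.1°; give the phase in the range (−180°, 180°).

-114.2 dB, -159.8°

Substitute s = j2194:
Numerator: 10 = 10 + j0
Denominator: (j2194)^2 + 806(j2194) + 1608 = -4812028 + j1768364
|N| = √(10² + 0²) ≈ 10, ∠N ≈ 0.00°
|D| = √(4812028² + 1768364²) ≈ 5.1267e+06, ∠D ≈ 159.82°
|G| = 10 / 5.1267e+06 ≈ 1.9506e-06
Gain = 20 log₁₀(1.9506e-06) ≈ -114.20 dB
∠G = 0.00° − 159.82° = -159.82°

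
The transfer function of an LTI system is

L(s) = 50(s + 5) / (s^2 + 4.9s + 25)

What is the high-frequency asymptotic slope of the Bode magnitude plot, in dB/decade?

-20 dB/decade

Each pole contributes −20 dB/decade at high frequency; each zero contributes +20 dB/decade.
Net: 1 zero(s) − 2 pole(s) → -20 dB/decade.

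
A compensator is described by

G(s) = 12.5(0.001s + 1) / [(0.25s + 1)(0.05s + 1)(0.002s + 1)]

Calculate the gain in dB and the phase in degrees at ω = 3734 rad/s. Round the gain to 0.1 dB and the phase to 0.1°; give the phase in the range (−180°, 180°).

At ω = 3734 rad/s:
zero (1 + j3734·0.001) = 1 + j3.734 → |·| ≈ 3.8656, ∠ ≈ 75.01°
pole (1 + j3734·0.25) = 1 + j933.5 → |·| ≈ 933.5, ∠ ≈ 89.94°
pole (1 + j3734·0.05) = 1 + j186.7 → |·| ≈ 186.7, ∠ ≈ 89.69°
pole (1 + j3734·0.002) = 1 + j7.468 → |·| ≈ 7.5347, ∠ ≈ 82.37°
|G| = 12.5 · 3.8656 / (933.5 · 186.7 · 7.5347) ≈ 3.6796e-05
Gain = 20 log₁₀(3.6796e-05) ≈ -88.68 dB
∠G = (75.01°) − (89.94° + 89.69° + 82.37°) = -186.99° ≡ 173.01° (principal value)

-88.7 dB, 173.0°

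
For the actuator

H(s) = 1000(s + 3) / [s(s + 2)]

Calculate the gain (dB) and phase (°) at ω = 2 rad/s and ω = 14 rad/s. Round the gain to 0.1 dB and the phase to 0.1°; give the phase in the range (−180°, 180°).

ω = 2: 56.1 dB, -101.3°; ω = 14: 37.2 dB, -94.0°

At s = jω = j2:
zero (s+3): 3 + j2 → |·| = √(3²+2²) = √13 ≈ 3.6056, ∠ = arctan(2/3) ≈ 33.69°
pole (s+2): 2 + j2 → |·| = √(2²+2²) = √8 ≈ 2.8284, ∠ = arctan(2/2) ≈ 45.00°
pole at origin: |s| = 2, ∠ = 90.00° (in denominator)
|H| = 1000 · 3.6056 / 5.6568 ≈ 637.39
Gain = 20 log₁₀(637.39) ≈ 56.09 dB
∠H = 33.69° − 135.00° = -101.31°

At s = jω = j14:
zero (s+3): 3 + j14 → |·| = √(3²+14²) = √205 ≈ 14.318, ∠ = arctan(14/3) ≈ 77.91°
pole (s+2): 2 + j14 → |·| = √(2²+14²) = √200 ≈ 14.142, ∠ = arctan(14/2) ≈ 81.87°
pole at origin: |s| = 14, ∠ = 90.00° (in denominator)
|H| = 1000 · 14.318 / 197.99 ≈ 72.317
Gain = 20 log₁₀(72.317) ≈ 37.18 dB
∠H = 77.91° − 171.87° = -93.96°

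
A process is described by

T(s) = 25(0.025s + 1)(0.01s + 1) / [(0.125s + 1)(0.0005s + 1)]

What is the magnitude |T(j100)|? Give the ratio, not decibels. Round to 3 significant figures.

7.58

At ω = 100 rad/s:
zero (1 + j100·0.025) = 1 + j2.5 → |·| ≈ 2.6926, ∠ ≈ 68.20°
zero (1 + j100·0.01) = 1 + j1 → |·| ≈ 1.4142, ∠ ≈ 45.00°
pole (1 + j100·0.125) = 1 + j12.5 → |·| ≈ 12.54, ∠ ≈ 85.43°
pole (1 + j100·0.0005) = 1 + j0.05 → |·| ≈ 1.0012, ∠ ≈ 2.86°
|T| = 25 · 2.6926 · 1.4142 / (12.54 · 1.0012) ≈ 7.5824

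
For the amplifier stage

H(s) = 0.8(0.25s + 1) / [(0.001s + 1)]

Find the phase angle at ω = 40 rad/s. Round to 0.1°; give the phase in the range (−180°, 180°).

82.0°

At ω = 40 rad/s:
zero (1 + j40·0.25) = 1 + j10 → |·| ≈ 10.05, ∠ ≈ 84.29°
pole (1 + j40·0.001) = 1 + j0.04 → |·| ≈ 1.0008, ∠ ≈ 2.29°
∠H = (84.29°) − (2.29°) = 82.00°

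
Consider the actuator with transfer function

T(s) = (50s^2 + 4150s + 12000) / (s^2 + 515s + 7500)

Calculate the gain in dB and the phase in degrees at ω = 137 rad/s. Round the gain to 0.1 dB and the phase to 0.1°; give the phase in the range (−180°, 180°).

23.6 dB, 49.4°

Substitute s = j137:
Numerator: 50(j137)^2 + 4150(j137) + 12000 = -926450 + j568550
Denominator: (j137)^2 + 515(j137) + 7500 = -11269 + j70555
|N| = √(926450² + 568550²) ≈ 1.087e+06, ∠N ≈ 148.46°
|D| = √(11269² + 70555²) ≈ 71449, ∠D ≈ 99.07°
|T| = 1.087e+06 / 71449 ≈ 15.214
Gain = 20 log₁₀(15.214) ≈ 23.64 dB
∠T = 148.46° − 99.07° = 49.39°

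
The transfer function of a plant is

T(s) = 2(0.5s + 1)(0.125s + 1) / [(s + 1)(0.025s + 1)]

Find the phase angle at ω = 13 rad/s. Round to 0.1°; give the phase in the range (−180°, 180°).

36.0°

At ω = 13 rad/s:
zero (1 + j13·0.5) = 1 + j6.5 → |·| ≈ 6.5765, ∠ ≈ 81.25°
zero (1 + j13·0.125) = 1 + j1.625 → |·| ≈ 1.908, ∠ ≈ 58.39°
pole (1 + j13·1) = 1 + j13 → |·| ≈ 13.038, ∠ ≈ 85.60°
pole (1 + j13·0.025) = 1 + j0.325 → |·| ≈ 1.0515, ∠ ≈ 18.00°
∠T = (81.25° + 58.39°) − (85.60° + 18.00°) = 36.04°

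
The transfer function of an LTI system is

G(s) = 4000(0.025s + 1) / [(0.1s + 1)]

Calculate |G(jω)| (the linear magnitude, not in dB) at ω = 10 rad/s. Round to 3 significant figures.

2.92e+03

At ω = 10 rad/s:
zero (1 + j10·0.025) = 1 + j0.25 → |·| ≈ 1.0308, ∠ ≈ 14.04°
pole (1 + j10·0.1) = 1 + j1 → |·| ≈ 1.4142, ∠ ≈ 45.00°
|G| = 4000 · 1.0308 / (1.4142) ≈ 2915.6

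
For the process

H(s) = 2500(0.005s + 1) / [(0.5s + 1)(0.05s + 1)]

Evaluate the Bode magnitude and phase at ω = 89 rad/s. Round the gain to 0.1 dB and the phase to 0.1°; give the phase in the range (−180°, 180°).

At ω = 89 rad/s:
zero (1 + j89·0.005) = 1 + j0.445 → |·| ≈ 1.0945, ∠ ≈ 23.99°
pole (1 + j89·0.5) = 1 + j44.5 → |·| ≈ 44.511, ∠ ≈ 88.71°
pole (1 + j89·0.05) = 1 + j4.45 → |·| ≈ 4.561, ∠ ≈ 77.33°
|H| = 2500 · 1.0945 / (44.511 · 4.561) ≈ 13.478
Gain = 20 log₁₀(13.478) ≈ 22.59 dB
∠H = (23.99°) − (88.71° + 77.33°) = -142.05°

22.6 dB, -142.1°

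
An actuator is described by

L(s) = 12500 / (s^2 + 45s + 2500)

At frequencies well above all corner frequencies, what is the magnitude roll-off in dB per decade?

Each pole contributes −20 dB/decade at high frequency; each zero contributes +20 dB/decade.
Net: 0 zero(s) − 2 pole(s) → -40 dB/decade.

-40 dB/decade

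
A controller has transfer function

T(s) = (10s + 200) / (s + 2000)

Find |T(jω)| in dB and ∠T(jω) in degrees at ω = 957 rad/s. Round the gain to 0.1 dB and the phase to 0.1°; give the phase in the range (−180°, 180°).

Substitute s = j957:
Numerator: 10(j957) + 200 = 200 + j9570
Denominator: (j957) + 2000 = 2000 + j957
|N| = √(200² + 9570²) ≈ 9572.1, ∠N ≈ 88.80°
|D| = √(2000² + 957²) ≈ 2217.2, ∠D ≈ 25.57°
|T| = 9572.1 / 2217.2 ≈ 4.3172
Gain = 20 log₁₀(4.3172) ≈ 12.70 dB
∠T = 88.80° − 25.57° = 63.23°

12.7 dB, 63.2°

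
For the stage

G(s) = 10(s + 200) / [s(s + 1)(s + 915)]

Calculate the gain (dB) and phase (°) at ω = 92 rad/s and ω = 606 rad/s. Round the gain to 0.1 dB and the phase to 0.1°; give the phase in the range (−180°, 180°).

ω = 92: -71.0 dB, -160.4°; ω = 606: -96.0 dB, -141.7°

At s = jω = j92:
zero (s+200): 200 + j92 → |·| = √(200²+92²) = √48464 ≈ 220.15, ∠ = arctan(92/200) ≈ 24.70°
pole (s+1): 1 + j92 → |·| = √(1²+92²) = √8465 ≈ 92.005, ∠ = arctan(92/1) ≈ 89.38°
pole (s+915): 915 + j92 → |·| = √(915²+92²) = √845689 ≈ 919.61, ∠ = arctan(92/915) ≈ 5.74°
pole at origin: |s| = 92, ∠ = 90.00° (in denominator)
|G| = 10 · 220.15 / 7.784e+06 ≈ 0.00028282
Gain = 20 log₁₀(0.00028282) ≈ -70.97 dB
∠G = 24.70° − 185.12° = -160.42°

At s = jω = j606:
zero (s+200): 200 + j606 → |·| = √(200²+606²) = √407236 ≈ 638.15, ∠ = arctan(606/200) ≈ 71.74°
pole (s+1): 1 + j606 → |·| = √(1²+606²) = √367237 ≈ 606, ∠ = arctan(606/1) ≈ 89.91°
pole (s+915): 915 + j606 → |·| = √(915²+606²) = √1204461 ≈ 1097.5, ∠ = arctan(606/915) ≈ 33.52°
pole at origin: |s| = 606, ∠ = 90.00° (in denominator)
|G| = 10 · 638.15 / 4.0304e+08 ≈ 1.5833e-05
Gain = 20 log₁₀(1.5833e-05) ≈ -96.01 dB
∠G = 71.74° − 213.43° = -141.69°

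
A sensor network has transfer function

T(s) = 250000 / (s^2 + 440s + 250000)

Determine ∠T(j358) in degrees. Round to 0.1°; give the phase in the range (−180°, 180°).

At s = jω = j358:
quadratic: (j358)² + 440·j358 + 250000 = 121836 + j157520 → |·| ≈ 1.9914e+05, ∠ ≈ 52.28°
∠T = 0.00° − 52.28° = -52.28°

-52.3°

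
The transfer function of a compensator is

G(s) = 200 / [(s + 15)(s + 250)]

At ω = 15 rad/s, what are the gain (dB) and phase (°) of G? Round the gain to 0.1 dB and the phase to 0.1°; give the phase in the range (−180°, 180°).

At s = jω = j15:
pole (s+15): 15 + j15 → |·| = √(15²+15²) = √450 ≈ 21.213, ∠ = arctan(15/15) ≈ 45.00°
pole (s+250): 250 + j15 → |·| = √(250²+15²) = √62725 ≈ 250.45, ∠ = arctan(15/250) ≈ 3.43°
|G| = 200 / 5312.8 ≈ 0.037645
Gain = 20 log₁₀(0.037645) ≈ -28.49 dB
∠G = 0.00° − 48.43° = -48.43°

-28.5 dB, -48.4°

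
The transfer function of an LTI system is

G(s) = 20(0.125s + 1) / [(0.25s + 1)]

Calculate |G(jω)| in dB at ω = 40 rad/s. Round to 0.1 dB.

20.1 dB

At ω = 40 rad/s:
zero (1 + j40·0.125) = 1 + j5 → |·| ≈ 5.099, ∠ ≈ 78.69°
pole (1 + j40·0.25) = 1 + j10 → |·| ≈ 10.05, ∠ ≈ 84.29°
|G| = 20 · 5.099 / (10.05) ≈ 10.147
Gain = 20 log₁₀(10.147) ≈ 20.13 dB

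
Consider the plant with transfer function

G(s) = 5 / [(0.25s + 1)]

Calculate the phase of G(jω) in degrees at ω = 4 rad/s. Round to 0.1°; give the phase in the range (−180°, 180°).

At ω = 4 rad/s:
pole (1 + j4·0.25) = 1 + j1 → |·| ≈ 1.4142, ∠ ≈ 45.00°
∠G = (0°) − (45.00°) = -45.00°

-45.0°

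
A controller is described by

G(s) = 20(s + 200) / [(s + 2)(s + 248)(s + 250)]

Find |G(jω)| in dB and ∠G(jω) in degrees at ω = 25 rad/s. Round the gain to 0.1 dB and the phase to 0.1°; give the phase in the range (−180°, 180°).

At s = jω = j25:
zero (s+200): 200 + j25 → |·| = √(200²+25²) = √40625 ≈ 201.56, ∠ = arctan(25/200) ≈ 7.13°
pole (s+2): 2 + j25 → |·| = √(2²+25²) = √629 ≈ 25.08, ∠ = arctan(25/2) ≈ 85.43°
pole (s+248): 248 + j25 → |·| = √(248²+25²) = √62129 ≈ 249.26, ∠ = arctan(25/248) ≈ 5.76°
pole (s+250): 250 + j25 → |·| = √(250²+25²) = √63125 ≈ 251.25, ∠ = arctan(25/250) ≈ 5.71°
|G| = 20 · 201.56 / 1.5707e+06 ≈ 0.0025665
Gain = 20 log₁₀(0.0025665) ≈ -51.81 dB
∠G = 7.13° − 96.90° = -89.77°

-51.8 dB, -89.8°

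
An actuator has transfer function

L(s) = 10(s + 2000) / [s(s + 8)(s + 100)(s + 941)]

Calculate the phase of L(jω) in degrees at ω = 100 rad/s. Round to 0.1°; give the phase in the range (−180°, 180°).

136.4°

At s = jω = j100:
zero (s+2000): 2000 + j100 → |·| = √(2000²+100²) = √4010000 ≈ 2002.5, ∠ = arctan(100/2000) ≈ 2.86°
pole (s+8): 8 + j100 → |·| = √(8²+100²) = √10064 ≈ 100.32, ∠ = arctan(100/8) ≈ 85.43°
pole (s+100): 100 + j100 → |·| = √(100²+100²) = √20000 ≈ 141.42, ∠ = arctan(100/100) ≈ 45.00°
pole (s+941): 941 + j100 → |·| = √(941²+100²) = √895481 ≈ 946.3, ∠ = arctan(100/941) ≈ 6.07°
pole at origin: |s| = 100, ∠ = 90.00° (in denominator)
∠L = 2.86° − 226.50° = -223.64° ≡ 136.36° (principal value)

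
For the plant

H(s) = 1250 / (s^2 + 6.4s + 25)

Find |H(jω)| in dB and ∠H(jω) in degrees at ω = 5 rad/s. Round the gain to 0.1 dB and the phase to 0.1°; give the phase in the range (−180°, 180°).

31.8 dB, -90.0°

At s = jω = j5:
quadratic: (j5)² + 6.4·j5 + 25 = 0 + j32 → |·| ≈ 32, ∠ ≈ 90.00°
|H| = 1250 / 32 ≈ 39.062
Gain = 20 log₁₀(39.062) ≈ 31.84 dB
∠H = 0.00° − 90.00° = -90.00°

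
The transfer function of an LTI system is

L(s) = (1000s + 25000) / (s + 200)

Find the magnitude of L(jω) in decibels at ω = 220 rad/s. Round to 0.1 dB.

57.4 dB

Substitute s = j220:
Numerator: 1000(j220) + 25000 = 25000 + j220000
Denominator: (j220) + 200 = 200 + j220
|N| = √(25000² + 220000²) ≈ 2.2142e+05, ∠N ≈ 83.52°
|D| = √(200² + 220²) ≈ 297.32, ∠D ≈ 47.73°
|L| = 2.2142e+05 / 297.32 ≈ 744.72
Gain = 20 log₁₀(744.72) ≈ 57.44 dB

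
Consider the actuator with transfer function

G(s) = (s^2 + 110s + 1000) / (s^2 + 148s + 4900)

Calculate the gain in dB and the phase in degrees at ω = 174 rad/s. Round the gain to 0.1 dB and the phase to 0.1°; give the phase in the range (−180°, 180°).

Substitute s = j174:
Numerator: (j174)^2 + 110(j174) + 1000 = -29276 + j19140
Denominator: (j174)^2 + 148(j174) + 4900 = -25376 + j25752
|N| = √(29276² + 19140²) ≈ 34977, ∠N ≈ 146.82°
|D| = √(25376² + 25752²) ≈ 36154, ∠D ≈ 134.58°
|G| = 34977 / 36154 ≈ 0.96744
Gain = 20 log₁₀(0.96744) ≈ -0.29 dB
∠G = 146.82° − 134.58° = 12.24°

-0.3 dB, 12.2°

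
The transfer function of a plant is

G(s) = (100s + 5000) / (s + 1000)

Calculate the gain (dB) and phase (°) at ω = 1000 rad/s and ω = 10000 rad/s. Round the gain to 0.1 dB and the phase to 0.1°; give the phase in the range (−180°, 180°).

ω = 1000: 37.0 dB, 42.1°; ω = 10000: 40.0 dB, 5.4°

Substitute s = j1000:
Numerator: 100(j1000) + 5000 = 5000 + j100000
Denominator: (j1000) + 1000 = 1000 + j1000
|N| = √(5000² + 100000²) ≈ 1.0012e+05, ∠N ≈ 87.14°
|D| = √(1000² + 1000²) ≈ 1414.2, ∠D ≈ 45.00°
|G| = 1.0012e+05 / 1414.2 ≈ 70.796
Gain = 20 log₁₀(70.796) ≈ 37.00 dB
∠G = 87.14° − 45.00° = 42.14°

Substitute s = j10000:
Numerator: 100(j10000) + 5000 = 5000 + j1000000
Denominator: (j10000) + 1000 = 1000 + j10000
|N| = √(5000² + 1000000²) ≈ 1e+06, ∠N ≈ 89.71°
|D| = √(1000² + 10000²) ≈ 10050, ∠D ≈ 84.29°
|G| = 1e+06 / 10050 ≈ 99.502
Gain = 20 log₁₀(99.502) ≈ 39.96 dB
∠G = 89.71° − 84.29° = 5.42°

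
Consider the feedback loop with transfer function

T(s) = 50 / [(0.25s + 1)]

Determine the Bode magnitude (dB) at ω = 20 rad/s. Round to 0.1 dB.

19.8 dB

At ω = 20 rad/s:
pole (1 + j20·0.25) = 1 + j5 → |·| ≈ 5.099, ∠ ≈ 78.69°
|T| = 50 · 1 / (5.099) ≈ 9.8058
Gain = 20 log₁₀(9.8058) ≈ 19.83 dB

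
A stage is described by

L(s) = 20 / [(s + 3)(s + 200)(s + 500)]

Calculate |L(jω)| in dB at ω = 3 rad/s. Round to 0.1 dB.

At s = jω = j3:
pole (s+3): 3 + j3 → |·| = √(3²+3²) = √18 ≈ 4.2426, ∠ = arctan(3/3) ≈ 45.00°
pole (s+200): 200 + j3 → |·| = √(200²+3²) = √40009 ≈ 200.02, ∠ = arctan(3/200) ≈ 0.86°
pole (s+500): 500 + j3 → |·| = √(500²+3²) = √250009 ≈ 500.01, ∠ = arctan(3/500) ≈ 0.34°
|L| = 20 / 4.2431e+05 ≈ 4.7135e-05
Gain = 20 log₁₀(4.7135e-05) ≈ -86.53 dB

-86.5 dB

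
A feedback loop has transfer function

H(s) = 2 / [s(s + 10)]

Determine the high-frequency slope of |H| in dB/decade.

Each pole contributes −20 dB/decade at high frequency; each zero contributes +20 dB/decade.
Net: 0 zero(s) − 2 pole(s) → -40 dB/decade.

-40 dB/decade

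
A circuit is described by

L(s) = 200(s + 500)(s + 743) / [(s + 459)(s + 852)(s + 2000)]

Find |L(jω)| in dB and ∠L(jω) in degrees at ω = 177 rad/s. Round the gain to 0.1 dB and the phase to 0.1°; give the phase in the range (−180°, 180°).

At s = jω = j177:
zero (s+500): 500 + j177 → |·| = √(500²+177²) = √281329 ≈ 530.4, ∠ = arctan(177/500) ≈ 19.49°
zero (s+743): 743 + j177 → |·| = √(743²+177²) = √583378 ≈ 763.79, ∠ = arctan(177/743) ≈ 13.40°
pole (s+459): 459 + j177 → |·| = √(459²+177²) = √242010 ≈ 491.95, ∠ = arctan(177/459) ≈ 21.09°
pole (s+852): 852 + j177 → |·| = √(852²+177²) = √757233 ≈ 870.19, ∠ = arctan(177/852) ≈ 11.74°
pole (s+2000): 2000 + j177 → |·| = √(2000²+177²) = √4031329 ≈ 2007.8, ∠ = arctan(177/2000) ≈ 5.06°
|L| = 200 · 4.0511e+05 / 8.5952e+08 ≈ 0.094264
Gain = 20 log₁₀(0.094264) ≈ -20.51 dB
∠L = 32.89° − 37.89° = -5.00°

-20.5 dB, -5.0°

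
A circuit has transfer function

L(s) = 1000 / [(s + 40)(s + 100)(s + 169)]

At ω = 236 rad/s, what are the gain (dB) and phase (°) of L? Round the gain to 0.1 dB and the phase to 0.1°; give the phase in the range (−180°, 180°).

-85.0 dB, 158.2°

At s = jω = j236:
pole (s+40): 40 + j236 → |·| = √(40²+236²) = √57296 ≈ 239.37, ∠ = arctan(236/40) ≈ 80.38°
pole (s+100): 100 + j236 → |·| = √(100²+236²) = √65696 ≈ 256.31, ∠ = arctan(236/100) ≈ 67.04°
pole (s+169): 169 + j236 → |·| = √(169²+236²) = √84257 ≈ 290.27, ∠ = arctan(236/169) ≈ 54.39°
|L| = 1000 / 1.7809e+07 ≈ 5.6151e-05
Gain = 20 log₁₀(5.6151e-05) ≈ -85.01 dB
∠L = 0.00° − 201.81° = -201.81° ≡ 158.19° (principal value)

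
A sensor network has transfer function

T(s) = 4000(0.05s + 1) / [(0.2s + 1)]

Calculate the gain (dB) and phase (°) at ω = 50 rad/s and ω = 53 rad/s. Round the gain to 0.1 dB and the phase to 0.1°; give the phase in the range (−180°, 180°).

At ω = 50 rad/s:
zero (1 + j50·0.05) = 1 + j2.5 → |·| ≈ 2.6926, ∠ ≈ 68.20°
pole (1 + j50·0.2) = 1 + j10 → |·| ≈ 10.05, ∠ ≈ 84.29°
|T| = 4000 · 2.6926 / (10.05) ≈ 1071.7
Gain = 20 log₁₀(1071.7) ≈ 60.60 dB
∠T = (68.20°) − (84.29°) = -16.09°

At ω = 53 rad/s:
zero (1 + j53·0.05) = 1 + j2.65 → |·| ≈ 2.8324, ∠ ≈ 69.33°
pole (1 + j53·0.2) = 1 + j10.6 → |·| ≈ 10.647, ∠ ≈ 84.61°
|T| = 4000 · 2.8324 / (10.647) ≈ 1064.1
Gain = 20 log₁₀(1064.1) ≈ 60.54 dB
∠T = (69.33°) − (84.61°) = -15.28°

ω = 50: 60.6 dB, -16.1°; ω = 53: 60.5 dB, -15.3°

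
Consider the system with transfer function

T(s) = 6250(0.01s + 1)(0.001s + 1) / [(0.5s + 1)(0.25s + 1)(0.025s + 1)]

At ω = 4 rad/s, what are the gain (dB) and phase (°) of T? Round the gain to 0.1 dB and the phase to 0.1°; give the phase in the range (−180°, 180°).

At ω = 4 rad/s:
zero (1 + j4·0.01) = 1 + j0.04 → |·| ≈ 1.0008, ∠ ≈ 2.29°
zero (1 + j4·0.001) = 1 + j0.004 → |·| ≈ 1, ∠ ≈ 0.23°
pole (1 + j4·0.5) = 1 + j2 → |·| ≈ 2.2361, ∠ ≈ 63.43°
pole (1 + j4·0.25) = 1 + j1 → |·| ≈ 1.4142, ∠ ≈ 45.00°
pole (1 + j4·0.025) = 1 + j0.1 → |·| ≈ 1.005, ∠ ≈ 5.71°
|T| = 6250 · 1.0008 · 1 / (2.2361 · 1.4142 · 1.005) ≈ 1968.2
Gain = 20 log₁₀(1968.2) ≈ 65.88 dB
∠T = (2.29° + 0.23°) − (63.43° + 45.00° + 5.71°) = -111.62°

65.9 dB, -111.6°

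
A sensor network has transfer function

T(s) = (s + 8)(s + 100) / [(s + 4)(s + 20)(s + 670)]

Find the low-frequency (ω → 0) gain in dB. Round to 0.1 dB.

T(0) = 1·8·100 / (4·20·670) ≈ 0.014925
20 log₁₀(0.014925) ≈ -36.52 dB

-36.5 dB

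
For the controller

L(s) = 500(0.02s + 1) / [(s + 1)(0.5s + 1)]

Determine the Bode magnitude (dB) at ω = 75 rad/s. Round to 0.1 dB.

At ω = 75 rad/s:
zero (1 + j75·0.02) = 1 + j1.5 → |·| ≈ 1.8028, ∠ ≈ 56.31°
pole (1 + j75·1) = 1 + j75 → |·| ≈ 75.007, ∠ ≈ 89.24°
pole (1 + j75·0.5) = 1 + j37.5 → |·| ≈ 37.513, ∠ ≈ 88.47°
|L| = 500 · 1.8028 / (75.007 · 37.513) ≈ 0.32036
Gain = 20 log₁₀(0.32036) ≈ -9.89 dB

-9.9 dB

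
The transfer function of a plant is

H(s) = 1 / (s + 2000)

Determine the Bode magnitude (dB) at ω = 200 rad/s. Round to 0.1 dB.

At s = jω = j200:
pole (s+2000): 2000 + j200 → |·| = √(2000²+200²) = √4040000 ≈ 2010, ∠ = arctan(200/2000) ≈ 5.71°
|H| = 1 / 2010 ≈ 0.00049751
Gain = 20 log₁₀(0.00049751) ≈ -66.06 dB

-66.1 dB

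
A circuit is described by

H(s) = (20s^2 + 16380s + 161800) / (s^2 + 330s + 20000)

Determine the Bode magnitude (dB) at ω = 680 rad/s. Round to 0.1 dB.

Substitute s = j680:
Numerator: 20(j680)^2 + 16380(j680) + 161800 = -9086200 + j11138400
Denominator: (j680)^2 + 330(j680) + 20000 = -442400 + j224400
|N| = √(9086200² + 11138400²) ≈ 1.4374e+07, ∠N ≈ 129.21°
|D| = √(442400² + 224400²) ≈ 4.9606e+05, ∠D ≈ 153.10°
|H| = 1.4374e+07 / 4.9606e+05 ≈ 28.976
Gain = 20 log₁₀(28.976) ≈ 29.24 dB

29.2 dB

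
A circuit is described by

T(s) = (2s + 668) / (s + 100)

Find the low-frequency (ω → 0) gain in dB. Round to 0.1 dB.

T(0) = 668 / 100 = 6.68
20 log₁₀(6.68) ≈ 16.50 dB

16.5 dB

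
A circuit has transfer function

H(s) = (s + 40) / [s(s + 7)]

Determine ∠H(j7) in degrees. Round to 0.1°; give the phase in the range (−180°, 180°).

-125.1°

At s = jω = j7:
zero (s+40): 40 + j7 → |·| = √(40²+7²) = √1649 ≈ 40.608, ∠ = arctan(7/40) ≈ 9.93°
pole (s+7): 7 + j7 → |·| = √(7²+7²) = √98 ≈ 9.8995, ∠ = arctan(7/7) ≈ 45.00°
pole at origin: |s| = 7, ∠ = 90.00° (in denominator)
∠H = 9.93° − 135.00° = -125.07°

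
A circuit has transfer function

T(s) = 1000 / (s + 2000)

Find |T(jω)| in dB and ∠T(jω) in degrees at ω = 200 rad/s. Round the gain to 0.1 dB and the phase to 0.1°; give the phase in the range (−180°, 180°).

-6.1 dB, -5.7°

At s = jω = j200:
pole (s+2000): 2000 + j200 → |·| = √(2000²+200²) = √4040000 ≈ 2010, ∠ = arctan(200/2000) ≈ 5.71°
|T| = 1000 / 2010 ≈ 0.49751
Gain = 20 log₁₀(0.49751) ≈ -6.06 dB
∠T = 0.00° − 5.71° = -5.71°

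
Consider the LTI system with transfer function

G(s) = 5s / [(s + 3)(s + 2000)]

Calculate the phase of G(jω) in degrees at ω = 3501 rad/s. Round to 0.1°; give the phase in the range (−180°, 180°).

At s = jω = j3501:
zero at origin: s = j3501 → |·| = 3501, ∠ = 90.00°
pole (s+3): 3 + j3501 → |·| = √(3²+3501²) = √12257010 ≈ 3501, ∠ = arctan(3501/3) ≈ 89.95°
pole (s+2000): 2000 + j3501 → |·| = √(2000²+3501²) = √16257001 ≈ 4032, ∠ = arctan(3501/2000) ≈ 60.26°
∠G = 90.00° − 150.21° = -60.21°

-60.2°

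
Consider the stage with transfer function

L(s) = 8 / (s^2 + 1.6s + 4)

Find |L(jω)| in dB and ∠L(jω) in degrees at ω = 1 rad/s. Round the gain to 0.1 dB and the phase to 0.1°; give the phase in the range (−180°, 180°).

At s = jω = j1:
quadratic: (j1)² + 1.6·j1 + 4 = 3 + j1.6 → |·| ≈ 3.4, ∠ ≈ 28.07°
|L| = 8 / 3.4 ≈ 2.3529
Gain = 20 log₁₀(2.3529) ≈ 7.43 dB
∠L = 0.00° − 28.07° = -28.07°

7.4 dB, -28.1°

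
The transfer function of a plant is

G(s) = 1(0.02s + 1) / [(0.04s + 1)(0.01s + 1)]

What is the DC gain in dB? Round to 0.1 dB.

0.0 dB

G(0) = 1 · 1 / 1 = 1
20 log₁₀(1) ≈ 0.00 dB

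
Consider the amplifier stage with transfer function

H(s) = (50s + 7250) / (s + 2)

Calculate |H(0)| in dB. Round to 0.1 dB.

71.2 dB

H(0) = 7250 / 2 = 3625
20 log₁₀(3625) ≈ 71.19 dB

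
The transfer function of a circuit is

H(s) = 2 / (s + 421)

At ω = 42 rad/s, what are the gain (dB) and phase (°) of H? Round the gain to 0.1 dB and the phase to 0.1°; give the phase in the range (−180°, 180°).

-46.5 dB, -5.7°

Substitute s = j42:
Numerator: 2 = 2 + j0
Denominator: (j42) + 421 = 421 + j42
|N| = √(2² + 0²) ≈ 2, ∠N ≈ 0.00°
|D| = √(421² + 42²) ≈ 423.09, ∠D ≈ 5.70°
|H| = 2 / 423.09 ≈ 0.0047271
Gain = 20 log₁₀(0.0047271) ≈ -46.51 dB
∠H = 0.00° − 5.70° = -5.70°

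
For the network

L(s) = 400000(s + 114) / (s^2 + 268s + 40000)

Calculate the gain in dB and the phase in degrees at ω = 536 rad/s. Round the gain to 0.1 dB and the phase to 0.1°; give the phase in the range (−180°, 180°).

57.7 dB, -71.9°

At s = jω = j536:
zero (s+114): 114 + j536 → |·| = √(114²+536²) = √300292 ≈ 547.99, ∠ = arctan(536/114) ≈ 77.99°
quadratic: (j536)² + 268·j536 + 40000 = -247296 + j143648 → |·| ≈ 2.8599e+05, ∠ ≈ 149.85°
|L| = 400000 · 547.99 / 2.8599e+05 ≈ 766.45
Gain = 20 log₁₀(766.45) ≈ 57.69 dB
∠L = 77.99° − 149.85° = -71.86°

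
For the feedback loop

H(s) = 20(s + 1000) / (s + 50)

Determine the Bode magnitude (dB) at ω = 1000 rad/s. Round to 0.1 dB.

At s = jω = j1000:
zero (s+1000): 1000 + j1000 → |·| = √(1000²+1000²) = √2000000 ≈ 1414.2, ∠ = arctan(1000/1000) ≈ 45.00°
pole (s+50): 50 + j1000 → |·| = √(50²+1000²) = √1002500 ≈ 1001.2, ∠ = arctan(1000/50) ≈ 87.14°
|H| = 20 · 1414.2 / 1001.2 ≈ 28.25
Gain = 20 log₁₀(28.25) ≈ 29.02 dB

29.0 dB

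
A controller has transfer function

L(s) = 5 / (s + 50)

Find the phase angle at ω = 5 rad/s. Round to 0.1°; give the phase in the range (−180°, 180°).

-5.7°

Substitute s = j5:
Numerator: 5 = 5 + j0
Denominator: (j5) + 50 = 50 + j5
|N| = √(5² + 0²) ≈ 5, ∠N ≈ 0.00°
|D| = √(50² + 5²) ≈ 50.249, ∠D ≈ 5.71°
∠L = 0.00° − 5.71° = -5.71°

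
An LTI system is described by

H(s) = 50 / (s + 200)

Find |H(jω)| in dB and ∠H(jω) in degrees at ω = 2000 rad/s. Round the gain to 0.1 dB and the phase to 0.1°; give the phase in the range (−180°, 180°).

At s = jω = j2000:
pole (s+200): 200 + j2000 → |·| = √(200²+2000²) = √4040000 ≈ 2010, ∠ = arctan(2000/200) ≈ 84.29°
|H| = 50 / 2010 ≈ 0.024876
Gain = 20 log₁₀(0.024876) ≈ -32.08 dB
∠H = 0.00° − 84.29° = -84.29°

-32.1 dB, -84.3°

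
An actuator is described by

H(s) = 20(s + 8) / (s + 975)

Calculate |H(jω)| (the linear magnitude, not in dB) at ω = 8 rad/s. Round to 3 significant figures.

At s = jω = j8:
zero (s+8): 8 + j8 → |·| = √(8²+8²) = √128 ≈ 11.314, ∠ = arctan(8/8) ≈ 45.00°
pole (s+975): 975 + j8 → |·| = √(975²+8²) = √950689 ≈ 975.03, ∠ = arctan(8/975) ≈ 0.47°
|H| = 20 · 11.314 / 975.03 ≈ 0.23207

0.232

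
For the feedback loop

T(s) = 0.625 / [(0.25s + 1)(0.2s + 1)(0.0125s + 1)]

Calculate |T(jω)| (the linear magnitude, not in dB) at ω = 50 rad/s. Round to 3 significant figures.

At ω = 50 rad/s:
pole (1 + j50·0.25) = 1 + j12.5 → |·| ≈ 12.54, ∠ ≈ 85.43°
pole (1 + j50·0.2) = 1 + j10 → |·| ≈ 10.05, ∠ ≈ 84.29°
pole (1 + j50·0.0125) = 1 + j0.625 → |·| ≈ 1.1792, ∠ ≈ 32.01°
|T| = 0.625 · 1 / (12.54 · 10.05 · 1.1792) ≈ 0.0042056

0.00421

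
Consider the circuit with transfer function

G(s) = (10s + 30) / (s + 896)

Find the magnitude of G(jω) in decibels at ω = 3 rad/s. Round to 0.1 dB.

-26.5 dB

Substitute s = j3:
Numerator: 10(j3) + 30 = 30 + j30
Denominator: (j3) + 896 = 896 + j3
|N| = √(30² + 30²) ≈ 42.426, ∠N ≈ 45.00°
|D| = √(896² + 3²) ≈ 896.01, ∠D ≈ 0.19°
|G| = 42.426 / 896.01 ≈ 0.04735
Gain = 20 log₁₀(0.04735) ≈ -26.49 dB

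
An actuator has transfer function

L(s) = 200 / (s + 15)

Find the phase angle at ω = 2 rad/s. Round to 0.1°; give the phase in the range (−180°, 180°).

At s = jω = j2:
pole (s+15): 15 + j2 → |·| = √(15²+2²) = √229 ≈ 15.133, ∠ = arctan(2/15) ≈ 7.59°
∠L = 0.00° − 7.59° = -7.59°

-7.6°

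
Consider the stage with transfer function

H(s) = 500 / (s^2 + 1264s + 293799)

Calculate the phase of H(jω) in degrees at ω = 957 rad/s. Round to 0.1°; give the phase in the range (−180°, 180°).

Substitute s = j957:
Numerator: 500 = 500 + j0
Denominator: (j957)^2 + 1264(j957) + 293799 = -622050 + j1209648
|N| = √(500² + 0²) ≈ 500, ∠N ≈ 0.00°
|D| = √(622050² + 1209648²) ≈ 1.3602e+06, ∠D ≈ 117.21°
∠H = 0.00° − 117.21° = -117.21°

-117.2°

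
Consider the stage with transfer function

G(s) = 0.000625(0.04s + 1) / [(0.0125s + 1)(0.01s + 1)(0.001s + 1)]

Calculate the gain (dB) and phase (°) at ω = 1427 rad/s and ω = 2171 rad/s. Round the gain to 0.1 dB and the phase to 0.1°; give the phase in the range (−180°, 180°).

At ω = 1427 rad/s:
zero (1 + j1427·0.04) = 1 + j57.08 → |·| ≈ 57.089, ∠ ≈ 89.00°
pole (1 + j1427·0.0125) = 1 + j17.8375 → |·| ≈ 17.866, ∠ ≈ 86.79°
pole (1 + j1427·0.01) = 1 + j14.27 → |·| ≈ 14.305, ∠ ≈ 85.99°
pole (1 + j1427·0.001) = 1 + j1.427 → |·| ≈ 1.7425, ∠ ≈ 54.98°
|G| = 0.000625 · 57.089 / (17.866 · 14.305 · 1.7425) ≈ 8.0121e-05
Gain = 20 log₁₀(8.0121e-05) ≈ -81.93 dB
∠G = (89.00°) − (86.79° + 85.99° + 54.98°) = -138.76°

At ω = 2171 rad/s:
zero (1 + j2171·0.04) = 1 + j86.84 → |·| ≈ 86.846, ∠ ≈ 89.34°
pole (1 + j2171·0.0125) = 1 + j27.1375 → |·| ≈ 27.156, ∠ ≈ 87.89°
pole (1 + j2171·0.01) = 1 + j21.71 → |·| ≈ 21.733, ∠ ≈ 87.36°
pole (1 + j2171·0.001) = 1 + j2.171 → |·| ≈ 2.3902, ∠ ≈ 65.27°
|G| = 0.000625 · 86.846 / (27.156 · 21.733 · 2.3902) ≈ 3.8478e-05
Gain = 20 log₁₀(3.8478e-05) ≈ -88.30 dB
∠G = (89.34°) − (87.89° + 87.36° + 65.27°) = -151.18°

ω = 1427: -81.9 dB, -138.8°; ω = 2171: -88.3 dB, -151.2°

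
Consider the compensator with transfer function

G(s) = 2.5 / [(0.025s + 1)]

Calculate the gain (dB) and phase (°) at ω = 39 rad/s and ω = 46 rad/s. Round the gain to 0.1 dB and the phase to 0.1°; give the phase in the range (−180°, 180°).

At ω = 39 rad/s:
pole (1 + j39·0.025) = 1 + j0.975 → |·| ≈ 1.3966, ∠ ≈ 44.27°
|G| = 2.5 · 1 / (1.3966) ≈ 1.7901
Gain = 20 log₁₀(1.7901) ≈ 5.06 dB
∠G = (0°) − (44.27°) = -44.27°

At ω = 46 rad/s:
pole (1 + j46·0.025) = 1 + j1.15 → |·| ≈ 1.524, ∠ ≈ 48.99°
|G| = 2.5 · 1 / (1.524) ≈ 1.6404
Gain = 20 log₁₀(1.6404) ≈ 4.30 dB
∠G = (0°) − (48.99°) = -48.99°

ω = 39: 5.1 dB, -44.3°; ω = 46: 4.3 dB, -49.0°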